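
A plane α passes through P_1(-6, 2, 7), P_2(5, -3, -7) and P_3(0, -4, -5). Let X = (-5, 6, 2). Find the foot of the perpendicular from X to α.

(-3, 2, 5)

P_1P_2 = (11, -5, -14), P_1P_3 = (6, -6, -12); a normal to α is P_1P_2 × P_1P_3 = (-24, 48, -36).
Using P_1: α has equation -24x + 48y - 36z = -12.
Foot = X − λn with λ = (n·X − d)/|n|² = (336 − (-12))/4176 = 1/12.
Foot = (-5, 6, 2) − (1/12)·(-24, 48, -36) = (-3, 2, 5).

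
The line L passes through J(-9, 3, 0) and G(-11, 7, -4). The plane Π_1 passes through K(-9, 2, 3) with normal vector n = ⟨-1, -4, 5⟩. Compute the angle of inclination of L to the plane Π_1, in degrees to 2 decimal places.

60.97

A direction vector for L is G − J = (-2, 4, -4).
Π_1: n·r = n·K gives -x - 4y + 5z = 16.
sin θ = |n·v| / (|n||v|) = |-34| / (√42 · √36) = 0.87439.
θ ≈ 60.97°.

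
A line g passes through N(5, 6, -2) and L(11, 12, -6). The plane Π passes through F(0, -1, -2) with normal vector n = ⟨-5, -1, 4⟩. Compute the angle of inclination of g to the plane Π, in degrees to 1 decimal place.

A direction vector for g is L − N = (6, 6, -4).
Π: n·r = n·F gives -5x - y + 4z = -7.
sin θ = |n·v| / (|n||v|) = |-52| / (√42 · √88) = 0.85534.
θ ≈ 58.8°.

58.8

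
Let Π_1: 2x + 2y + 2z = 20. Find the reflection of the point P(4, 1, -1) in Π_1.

(8, 5, 3)

λ = (n·P − d)/|n|² = (8 − 20)/12 = -1.
Reflection = P − 2λn = (4, 1, -1) − (-2)·(2, 2, 2) = (8, 5, 3).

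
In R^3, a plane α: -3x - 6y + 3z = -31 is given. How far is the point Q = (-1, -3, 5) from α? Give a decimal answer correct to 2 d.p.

n·Q − d = (-3)·(-1) + (-6)·(-3) + (3)·(5) − (-31) = 67; |n| = √54.
Distance = |67| / √54 = 67/√54 ≈ 9.12.

9.12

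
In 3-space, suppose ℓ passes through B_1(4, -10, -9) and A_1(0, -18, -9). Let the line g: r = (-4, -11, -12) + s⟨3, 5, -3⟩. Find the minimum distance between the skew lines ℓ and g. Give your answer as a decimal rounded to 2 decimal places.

7.08

A direction vector for ℓ is A_1 − B_1 = (-4, -8, 0).
Common perpendicular direction n = (-4, -8, 0) × (3, 5, -3) = (24, -12, 4).
With w = (-4, -11, -12) − (4, -10, -9) = (-8, -1, -3), w · n = -192.
Distance = |w · n| / |n| = |-192| / √736 ≈ 7.08.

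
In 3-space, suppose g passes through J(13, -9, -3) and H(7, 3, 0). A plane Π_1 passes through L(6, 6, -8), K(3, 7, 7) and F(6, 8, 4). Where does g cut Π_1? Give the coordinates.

A direction vector for g is H − J = (-6, 12, 3).
LK = (-3, 1, 15), LF = (0, 2, 12); a normal to Π_1 is LK × LF = (-18, 36, -6).
Using L: Π_1 has equation -18x + 36y - 6z = 156.
Substitute r = (13, -9, -3) + t(-6, 12, 3) into the plane: -540 + 522t = 156, so t = 4/3.
Intersection: (13, -9, -3) + (4/3)·(-6, 12, 3) = (5, 7, 1).

(5, 7, 1)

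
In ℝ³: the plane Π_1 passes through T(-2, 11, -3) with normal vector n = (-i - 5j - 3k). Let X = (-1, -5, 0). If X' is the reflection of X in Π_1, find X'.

(3, 15, 12)

Π_1: n·r = n·T gives -x - 5y - 3z = -44.
λ = (n·X − d)/|n|² = (26 − (-44))/35 = 2.
Reflection = X − 2λn = (-1, -5, 0) − 4·(-1, -5, -3) = (3, 15, 12).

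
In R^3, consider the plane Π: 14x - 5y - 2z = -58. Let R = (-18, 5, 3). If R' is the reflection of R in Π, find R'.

λ = (n·R − d)/|n|² = (-283 − (-58))/225 = -1.
Reflection = R − 2λn = (-18, 5, 3) − (-2)·(14, -5, -2) = (10, -5, -1).

(10, -5, -1)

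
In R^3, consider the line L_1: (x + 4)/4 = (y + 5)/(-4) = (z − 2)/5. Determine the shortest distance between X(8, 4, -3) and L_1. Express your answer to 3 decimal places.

L_1 has direction (4, -4, 5) through (-4, -5, 2).
Taking (-4, -5, 2) on L_1 with direction v = (4, -4, 5): w = X − (-4, -5, 2) = (12, 9, -5), and w × v = (25, -80, -84).
Distance = |w × v| / |v| = √14081 / √57 ≈ 15.717.

15.717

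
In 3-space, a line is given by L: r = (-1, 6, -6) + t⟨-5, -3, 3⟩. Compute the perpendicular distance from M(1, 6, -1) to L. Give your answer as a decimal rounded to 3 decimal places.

5.331

Taking (-1, 6, -6) on L with direction v = (-5, -3, 3): w = M − (-1, 6, -6) = (2, 0, 5), and w × v = (15, -31, -6).
Distance = |w × v| / |v| = √1222 / √43 ≈ 5.331.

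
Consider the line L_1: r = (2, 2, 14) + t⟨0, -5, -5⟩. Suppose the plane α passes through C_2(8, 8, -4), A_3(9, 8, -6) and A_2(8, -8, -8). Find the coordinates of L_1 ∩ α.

C_2A_3 = (1, 0, -2), C_2A_2 = (0, -16, -4); a normal to α is C_2A_3 × C_2A_2 = (-32, 4, -16).
Using C_2: α has equation -32x + 4y - 16z = -160.
Substitute r = (2, 2, 14) + t(0, -5, -5) into the plane: -280 + 60t = -160, so t = 2.
Intersection: (2, 2, 14) + 2·(0, -5, -5) = (2, -8, 4).

(2, -8, 4)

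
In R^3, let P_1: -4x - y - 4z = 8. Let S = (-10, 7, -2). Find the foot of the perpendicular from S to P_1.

Foot = S − λn with λ = (n·S − d)/|n|² = (41 − 8)/33 = 1.
Foot = (-10, 7, -2) − 1·(-4, -1, -4) = (-6, 8, 2).

(-6, 8, 2)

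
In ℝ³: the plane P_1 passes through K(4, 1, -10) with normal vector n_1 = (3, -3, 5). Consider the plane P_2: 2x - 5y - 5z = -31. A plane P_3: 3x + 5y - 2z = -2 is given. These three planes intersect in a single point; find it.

P_1: n_1·r = n_1·K gives 3x - 3y + 5z = -41.
Solving the 3×3 linear system 3x - 3y + 5z = -41, 2x - 5y - 5z = -31, 3x + 5y - 2z = -2 (e.g. by elimination or Cramer's rule, determinant = 263) gives (-8, 4, -1).

(-8, 4, -1)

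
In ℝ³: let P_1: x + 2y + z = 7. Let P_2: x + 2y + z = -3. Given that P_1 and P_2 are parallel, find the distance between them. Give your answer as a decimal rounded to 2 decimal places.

Same normal n = (1, 2, 1) with |n| = √6; distance = |7 − (-3)| / |n| = 10/√6 ≈ 4.08.

4.08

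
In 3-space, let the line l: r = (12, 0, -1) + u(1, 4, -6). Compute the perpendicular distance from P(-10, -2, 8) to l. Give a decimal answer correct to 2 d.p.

Taking (12, 0, -1) on l with direction v = (1, 4, -6): w = P − (12, 0, -1) = (-22, -2, 9), and w × v = (-24, -123, -86).
Distance = |w × v| / |v| = √23101 / √53 ≈ 20.88.

20.88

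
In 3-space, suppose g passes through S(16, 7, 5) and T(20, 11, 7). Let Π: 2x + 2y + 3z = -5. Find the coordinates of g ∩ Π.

A direction vector for g is T − S = (4, 4, 2).
Substitute r = (16, 7, 5) + t(4, 4, 2) into the plane: 61 + 22t = -5, so t = -3.
Intersection: (16, 7, 5) + (-3)·(4, 4, 2) = (4, -5, -1).

(4, -5, -1)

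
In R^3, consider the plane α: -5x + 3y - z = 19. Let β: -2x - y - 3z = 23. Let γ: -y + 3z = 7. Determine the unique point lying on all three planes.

Solving the 3×3 linear system -5x + 3y - z = 19, -2x - y - 3z = 23, -y + 3z = 7 (e.g. by elimination or Cramer's rule, determinant = 46) gives (-8, -7, 0).

(-8, -7, 0)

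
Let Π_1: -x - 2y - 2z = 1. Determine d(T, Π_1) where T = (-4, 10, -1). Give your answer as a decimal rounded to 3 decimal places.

5.000

n·T − d = (-1)·(-4) + (-2)·(10) + (-2)·(-1) − 1 = -15; |n| = √9.
Distance = |-15| / √9 = 15/√9 ≈ 5.000.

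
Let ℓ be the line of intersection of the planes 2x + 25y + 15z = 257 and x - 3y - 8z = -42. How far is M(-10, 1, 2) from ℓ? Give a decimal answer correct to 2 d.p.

10.16

Direction of ℓ: (2, 25, 15) × (1, -3, -8) = (-155, 31, -31).
A point on ℓ: solving the two plane equations with x = 1 gives (1, 9, 2).
Taking (1, 9, 2) on ℓ with direction v = (-155, 31, -31): w = M − (1, 9, 2) = (-11, -8, 0), and w × v = (248, -341, -1581).
Distance = |w × v| / |v| = √2677346 / √25947 ≈ 10.16.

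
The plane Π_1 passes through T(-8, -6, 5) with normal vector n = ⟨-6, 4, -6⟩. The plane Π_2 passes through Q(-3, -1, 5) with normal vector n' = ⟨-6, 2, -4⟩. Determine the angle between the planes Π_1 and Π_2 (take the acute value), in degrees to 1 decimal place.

Π_1: n·r = n·T gives -6x + 4y - 6z = -6.
Π_2: n'·r = n'·Q gives -6x + 2y - 4z = -4.
cos θ = |n₁·n₂| / (|n₁||n₂|) = |68| / (√88 · √56).
θ = arccos(0.96866) ≈ 14.4°.

14.4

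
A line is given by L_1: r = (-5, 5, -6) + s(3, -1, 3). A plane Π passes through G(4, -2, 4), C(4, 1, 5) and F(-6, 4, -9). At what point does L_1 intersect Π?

(-2, 4, -3)

GC = (0, 3, 1), GF = (-10, 6, -13); a normal to Π is GC × GF = (-45, -10, 30).
Using G: Π has equation -45x - 10y + 30z = -40.
Substitute r = (-5, 5, -6) + t(3, -1, 3) into the plane: -5 + (-35)t = -40, so t = 1.
Intersection: (-5, 5, -6) + 1·(3, -1, 3) = (-2, 4, -3).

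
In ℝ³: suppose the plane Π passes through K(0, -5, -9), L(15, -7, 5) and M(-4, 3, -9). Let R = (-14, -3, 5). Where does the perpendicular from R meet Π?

(-2, 3, -7)

KL = (15, -2, 14), KM = (-4, 8, 0); a normal to Π is KL × KM = (-112, -56, 112).
Using K: Π has equation -112x - 56y + 112z = -728.
Foot = R − λn with λ = (n·R − d)/|n|² = (2296 − (-728))/28224 = 3/28.
Foot = (-14, -3, 5) − (3/28)·(-112, -56, 112) = (-2, 3, -7).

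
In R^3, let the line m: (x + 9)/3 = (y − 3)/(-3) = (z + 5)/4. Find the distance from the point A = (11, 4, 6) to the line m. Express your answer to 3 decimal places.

m has direction (3, -3, 4) through (-9, 3, -5).
Taking (-9, 3, -5) on m with direction v = (3, -3, 4): w = A − (-9, 3, -5) = (20, 1, 11), and w × v = (37, -47, -63).
Distance = |w × v| / |v| = √7547 / √34 ≈ 14.899.

14.899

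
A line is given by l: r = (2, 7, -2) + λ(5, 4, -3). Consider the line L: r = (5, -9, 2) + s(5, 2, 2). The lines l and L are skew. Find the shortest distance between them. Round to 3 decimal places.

13.246

Common perpendicular direction n = (5, 4, -3) × (5, 2, 2) = (14, -25, -10).
With w = (5, -9, 2) − (2, 7, -2) = (3, -16, 4), w · n = 402.
Distance = |w · n| / |n| = |402| / √921 ≈ 13.246.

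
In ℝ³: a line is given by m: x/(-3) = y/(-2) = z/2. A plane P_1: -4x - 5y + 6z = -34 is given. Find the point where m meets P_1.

(3, 2, -2)

m has direction (-3, -2, 2) through (0, 0, 0).
Substitute r = (0, 0, 0) + t(-3, -2, 2) into the plane: 0 + 34t = -34, so t = -1.
Intersection: (0, 0, 0) + (-1)·(-3, -2, 2) = (3, 2, -2).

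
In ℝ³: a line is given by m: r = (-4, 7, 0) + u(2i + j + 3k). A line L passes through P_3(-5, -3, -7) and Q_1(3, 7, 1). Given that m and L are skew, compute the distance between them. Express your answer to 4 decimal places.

5.3980

A direction vector for L is Q_1 − P_3 = (8, 10, 8).
Common perpendicular direction n = (2, 1, 3) × (8, 10, 8) = (-22, 8, 12).
With w = (-5, -3, -7) − (-4, 7, 0) = (-1, -10, -7), w · n = -142.
Distance = |w · n| / |n| = |-142| / √692 ≈ 5.3980.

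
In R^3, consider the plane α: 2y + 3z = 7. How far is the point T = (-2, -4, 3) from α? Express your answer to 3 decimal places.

1.664

n·T − d = (0)·(-2) + (2)·(-4) + (3)·(3) − 7 = -6; |n| = √13.
Distance = |-6| / √13 = 6/√13 ≈ 1.664.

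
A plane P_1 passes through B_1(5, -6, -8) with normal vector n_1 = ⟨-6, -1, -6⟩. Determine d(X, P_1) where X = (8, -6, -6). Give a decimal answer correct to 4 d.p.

P_1: n_1·r = n_1·B_1 gives -6x - y - 6z = 24.
n·X − d = (-6)·(8) + (-1)·(-6) + (-6)·(-6) − 24 = -30; |n| = √73.
Distance = |-30| / √73 = 30/√73 ≈ 3.5112.

3.5112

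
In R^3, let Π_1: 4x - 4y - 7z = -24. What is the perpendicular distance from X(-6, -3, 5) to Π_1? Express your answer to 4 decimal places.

n·X − d = (4)·(-6) + (-4)·(-3) + (-7)·(5) − (-24) = -23; |n| = √81.
Distance = |-23| / √81 = 23/√81 ≈ 2.5556.

2.5556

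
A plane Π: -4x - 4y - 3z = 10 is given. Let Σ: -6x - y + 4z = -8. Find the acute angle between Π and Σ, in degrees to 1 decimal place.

cos θ = |n₁·n₂| / (|n₁||n₂|) = |16| / (√41 · √53).
θ = arccos(0.34323) ≈ 69.9°.

69.9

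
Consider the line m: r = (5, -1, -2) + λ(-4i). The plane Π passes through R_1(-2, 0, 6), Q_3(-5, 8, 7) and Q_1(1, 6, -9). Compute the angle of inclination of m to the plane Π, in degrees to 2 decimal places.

64.76

R_1Q_3 = (-3, 8, 1), R_1Q_1 = (3, 6, -15); a normal to Π is R_1Q_3 × R_1Q_1 = (-126, -42, -42).
Using R_1: Π has equation -126x - 42y - 42z = 0.
sin θ = |n·v| / (|n||v|) = |504| / (√19404 · √16) = 0.90453.
θ ≈ 64.76°.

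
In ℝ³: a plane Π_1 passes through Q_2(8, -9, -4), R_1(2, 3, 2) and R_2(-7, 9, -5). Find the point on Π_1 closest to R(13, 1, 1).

Q_2R_1 = (-6, 12, 6), Q_2R_2 = (-15, 18, -1); a normal to Π_1 is Q_2R_1 × Q_2R_2 = (-120, -96, 72).
Using Q_2: Π_1 has equation -120x - 96y + 72z = -384.
Foot = R − λn with λ = (n·R − d)/|n|² = (-1584 − (-384))/28800 = -1/24.
Foot = (13, 1, 1) − (-1/24)·(-120, -96, 72) = (8, -3, 4).

(8, -3, 4)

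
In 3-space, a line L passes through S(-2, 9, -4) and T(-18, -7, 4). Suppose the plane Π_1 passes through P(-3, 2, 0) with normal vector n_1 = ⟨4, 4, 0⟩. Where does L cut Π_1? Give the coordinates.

(-6, 5, -2)

A direction vector for L is T − S = (-16, -16, 8).
Π_1: n_1·r = n_1·P gives 4x + 4y = -4.
Substitute r = (-2, 9, -4) + t(-16, -16, 8) into the plane: 28 + (-128)t = -4, so t = 1/4.
Intersection: (-2, 9, -4) + (1/4)·(-16, -16, 8) = (-6, 5, -2).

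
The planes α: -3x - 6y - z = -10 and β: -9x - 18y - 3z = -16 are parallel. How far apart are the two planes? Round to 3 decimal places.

0.688

Rescale β by 1/3: -3x - 6y - z = -16/3. Then distance = |-10 − (-16/3)| / √46 ≈ 0.688.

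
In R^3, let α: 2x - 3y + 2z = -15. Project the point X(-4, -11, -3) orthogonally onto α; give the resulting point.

(-8, -5, -7)

Foot = X − λn with λ = (n·X − d)/|n|² = (19 − (-15))/17 = 2.
Foot = (-4, -11, -3) − 2·(2, -3, 2) = (-8, -5, -7).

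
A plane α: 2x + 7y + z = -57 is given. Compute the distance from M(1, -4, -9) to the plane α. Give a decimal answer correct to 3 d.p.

n·M − d = (2)·(1) + (7)·(-4) + (1)·(-9) − (-57) = 22; |n| = √54.
Distance = |22| / √54 = 22/√54 ≈ 2.994.

2.994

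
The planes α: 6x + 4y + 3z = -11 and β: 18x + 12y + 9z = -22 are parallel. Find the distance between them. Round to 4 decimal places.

Rescale β by 1/3: 6x + 4y + 3z = -22/3. Then distance = |-11 − (-22/3)| / √61 ≈ 0.4695.

0.4695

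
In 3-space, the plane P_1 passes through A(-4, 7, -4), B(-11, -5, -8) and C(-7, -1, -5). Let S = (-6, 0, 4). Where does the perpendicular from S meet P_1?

AB = (-7, -12, -4), AC = (-3, -8, -1); a normal to P_1 is AB × AC = (-20, 5, 20).
Using A: P_1 has equation -20x + 5y + 20z = 35.
Foot = S − λn with λ = (n·S − d)/|n|² = (200 − 35)/825 = 1/5.
Foot = (-6, 0, 4) − (1/5)·(-20, 5, 20) = (-2, -1, 0).

(-2, -1, 0)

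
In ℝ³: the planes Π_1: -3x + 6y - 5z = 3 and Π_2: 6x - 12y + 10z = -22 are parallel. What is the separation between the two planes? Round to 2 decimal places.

Rescale Π_2 by 1/(-2): -3x + 6y - 5z = 11. Then distance = |3 − 11| / √70 ≈ 0.96.

0.96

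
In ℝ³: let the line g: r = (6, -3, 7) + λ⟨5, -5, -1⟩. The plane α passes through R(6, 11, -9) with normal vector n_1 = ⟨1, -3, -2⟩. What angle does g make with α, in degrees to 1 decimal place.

α: n_1·r = n_1·R gives x - 3y - 2z = -9.
sin θ = |n·v| / (|n||v|) = |22| / (√14 · √51) = 0.82333.
θ ≈ 55.4°.

55.4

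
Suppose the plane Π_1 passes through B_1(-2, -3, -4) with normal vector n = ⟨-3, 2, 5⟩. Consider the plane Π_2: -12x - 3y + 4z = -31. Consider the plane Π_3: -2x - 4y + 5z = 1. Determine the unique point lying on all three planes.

(3, -3, -1)

Π_1: n·r = n·B_1 gives -3x + 2y + 5z = -20.
Solving the 3×3 linear system -3x + 2y + 5z = -20, -12x - 3y + 4z = -31, -2x - 4y + 5z = 1 (e.g. by elimination or Cramer's rule, determinant = 311) gives (3, -3, -1).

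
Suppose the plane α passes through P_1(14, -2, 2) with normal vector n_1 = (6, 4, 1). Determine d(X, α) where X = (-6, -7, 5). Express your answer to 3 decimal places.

18.818

α: n_1·r = n_1·P_1 gives 6x + 4y + z = 78.
n·X − d = (6)·(-6) + (4)·(-7) + (1)·(5) − 78 = -137; |n| = √53.
Distance = |-137| / √53 = 137/√53 ≈ 18.818.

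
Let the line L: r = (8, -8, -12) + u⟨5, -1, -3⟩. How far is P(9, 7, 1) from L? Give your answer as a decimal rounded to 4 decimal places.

Taking (8, -8, -12) on L with direction v = (5, -1, -3): w = P − (8, -8, -12) = (1, 15, 13), and w × v = (-32, 68, -76).
Distance = |w × v| / |v| = √11424 / √35 ≈ 18.0665.

18.0665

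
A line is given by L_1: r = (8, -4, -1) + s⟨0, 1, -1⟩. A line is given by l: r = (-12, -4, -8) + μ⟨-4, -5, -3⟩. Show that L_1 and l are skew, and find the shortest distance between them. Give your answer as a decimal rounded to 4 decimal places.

Common perpendicular direction n = (0, 1, -1) × (-4, -5, -3) = (-8, 4, 4).
With w = (-12, -4, -8) − (8, -4, -1) = (-20, 0, -7), w · n = 132.
Since n ≠ 0 the lines are not parallel, and w · n = 132 ≠ 0 so they do not intersect; hence they are skew.
Distance = |w · n| / |n| = |132| / √96 ≈ 13.4722.

13.4722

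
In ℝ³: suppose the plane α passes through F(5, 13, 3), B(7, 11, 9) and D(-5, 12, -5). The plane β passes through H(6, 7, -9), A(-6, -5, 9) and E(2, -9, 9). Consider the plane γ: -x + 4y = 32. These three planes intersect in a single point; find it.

FB = (2, -2, 6), FD = (-10, -1, -8); a normal to α is FB × FD = (22, -44, -22).
Using F: α has equation 22x - 44y - 22z = -528.
HA = (-12, -12, 18), HE = (-4, -16, 18); a normal to β is HA × HE = (72, 144, 144).
Using H: β has equation 72x + 144y + 144z = 144.
Solving the 3×3 linear system 22x - 44y - 22z = -528, 72x + 144y + 144z = 144, -x + 4y = 32 (e.g. by elimination or Cramer's rule, determinant = -15840) gives (-12, 5, 2).

(-12, 5, 2)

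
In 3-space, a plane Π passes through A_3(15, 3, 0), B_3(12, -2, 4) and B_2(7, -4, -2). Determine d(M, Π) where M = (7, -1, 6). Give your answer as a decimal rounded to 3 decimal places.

A_3B_3 = (-3, -5, 4), A_3B_2 = (-8, -7, -2); a normal to Π is A_3B_3 × A_3B_2 = (38, -38, -19).
Using A_3: Π has equation 38x - 38y - 19z = 456.
n·M − d = (38)·(7) + (-38)·(-1) + (-19)·(6) − 456 = -266; |n| = √3249.
Distance = |-266| / √3249 = 266/√3249 ≈ 4.667.

4.667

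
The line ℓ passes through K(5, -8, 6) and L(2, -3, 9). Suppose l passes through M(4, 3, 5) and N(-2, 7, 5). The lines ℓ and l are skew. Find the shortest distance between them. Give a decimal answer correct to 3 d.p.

7.249

A direction vector for ℓ is L − K = (-3, 5, 3).
A direction vector for l is N − M = (-6, 4, 0).
Common perpendicular direction n = (-3, 5, 3) × (-6, 4, 0) = (-12, -18, 18).
With w = (4, 3, 5) − (5, -8, 6) = (-1, 11, -1), w · n = -204.
Distance = |w · n| / |n| = |-204| / √792 ≈ 7.249.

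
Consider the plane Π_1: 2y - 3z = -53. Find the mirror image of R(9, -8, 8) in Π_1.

λ = (n·R − d)/|n|² = (-40 − (-53))/13 = 1.
Reflection = R − 2λn = (9, -8, 8) − 2·(0, 2, -3) = (9, -12, 14).

(9, -12, 14)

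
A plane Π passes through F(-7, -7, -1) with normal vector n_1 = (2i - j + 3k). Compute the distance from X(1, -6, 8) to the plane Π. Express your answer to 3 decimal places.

11.225

Π: n_1·r = n_1·F gives 2x - y + 3z = -10.
n·X − d = (2)·(1) + (-1)·(-6) + (3)·(8) − (-10) = 42; |n| = √14.
Distance = |42| / √14 = 42/√14 ≈ 11.225.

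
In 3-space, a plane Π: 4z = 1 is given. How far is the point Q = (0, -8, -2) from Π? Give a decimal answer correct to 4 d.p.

2.2500

n·Q − d = (0)·(0) + (0)·(-8) + (4)·(-2) − 1 = -9; |n| = √16.
Distance = |-9| / √16 = 9/√16 ≈ 2.2500.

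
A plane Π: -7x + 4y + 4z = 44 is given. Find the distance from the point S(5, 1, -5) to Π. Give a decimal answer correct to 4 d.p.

10.5556

n·S − d = (-7)·(5) + (4)·(1) + (4)·(-5) − 44 = -95; |n| = √81.
Distance = |-95| / √81 = 95/√81 ≈ 10.5556.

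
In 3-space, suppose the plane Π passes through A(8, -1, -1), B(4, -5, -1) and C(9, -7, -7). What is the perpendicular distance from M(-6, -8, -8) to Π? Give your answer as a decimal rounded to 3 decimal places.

AB = (-4, -4, 0), AC = (1, -6, -6); a normal to Π is AB × AC = (24, -24, 28).
Using A: Π has equation 24x - 24y + 28z = 188.
n·M − d = (24)·(-6) + (-24)·(-8) + (28)·(-8) − 188 = -364; |n| = √1936.
Distance = |-364| / √1936 = 364/√1936 ≈ 8.273.

8.273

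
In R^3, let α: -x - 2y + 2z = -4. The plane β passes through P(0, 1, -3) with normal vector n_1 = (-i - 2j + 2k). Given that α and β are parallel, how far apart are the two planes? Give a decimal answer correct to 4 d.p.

β: n_1·r = n_1·P gives -x - 2y + 2z = -8.
Same normal n = (-1, -2, 2) with |n| = √9; distance = |-4 − (-8)| / |n| = 4/√9 ≈ 1.3333.

1.3333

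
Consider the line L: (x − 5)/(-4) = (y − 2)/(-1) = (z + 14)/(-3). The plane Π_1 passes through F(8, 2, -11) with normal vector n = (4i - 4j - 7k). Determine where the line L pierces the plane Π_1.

L has direction (-4, -1, -3) through (5, 2, -14).
Π_1: n·r = n·F gives 4x - 4y - 7z = 101.
Substitute r = (5, 2, -14) + t(-4, -1, -3) into the plane: 110 + 9t = 101, so t = -1.
Intersection: (5, 2, -14) + (-1)·(-4, -1, -3) = (9, 3, -11).

(9, 3, -11)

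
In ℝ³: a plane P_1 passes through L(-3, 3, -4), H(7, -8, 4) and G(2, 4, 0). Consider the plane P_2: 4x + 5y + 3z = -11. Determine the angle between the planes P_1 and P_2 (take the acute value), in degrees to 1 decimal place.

88.7

LH = (10, -11, 8), LG = (5, 1, 4); a normal to P_1 is LH × LG = (-52, 0, 65).
Using L: P_1 has equation -52x + 65z = -104.
cos θ = |n₁·n₂| / (|n₁||n₂|) = |-13| / (√6929 · √50).
θ = arccos(0.02209) ≈ 88.7°.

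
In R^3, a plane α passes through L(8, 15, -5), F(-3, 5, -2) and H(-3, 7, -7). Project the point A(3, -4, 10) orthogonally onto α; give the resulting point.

(-1, 1, 12)

LF = (-11, -10, 3), LH = (-11, -8, -2); a normal to α is LF × LH = (44, -55, -22).
Using L: α has equation 44x - 55y - 22z = -363.
Foot = A − λn with λ = (n·A − d)/|n|² = (132 − (-363))/5445 = 1/11.
Foot = (3, -4, 10) − (1/11)·(44, -55, -22) = (-1, 1, 12).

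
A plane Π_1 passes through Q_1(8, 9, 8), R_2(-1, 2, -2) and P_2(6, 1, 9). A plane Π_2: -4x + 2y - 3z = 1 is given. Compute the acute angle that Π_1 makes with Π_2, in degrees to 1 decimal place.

66.6

Q_1R_2 = (-9, -7, -10), Q_1P_2 = (-2, -8, 1); a normal to Π_1 is Q_1R_2 × Q_1P_2 = (-87, 29, 58).
Using Q_1: Π_1 has equation -87x + 29y + 58z = 29.
cos θ = |n₁·n₂| / (|n₁||n₂|) = |232| / (√11774 · √29).
θ = arccos(0.39703) ≈ 66.6°.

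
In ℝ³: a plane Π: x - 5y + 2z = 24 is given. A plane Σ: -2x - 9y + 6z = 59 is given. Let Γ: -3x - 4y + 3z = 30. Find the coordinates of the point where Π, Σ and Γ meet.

Solving the 3×3 linear system x - 5y + 2z = 24, -2x - 9y + 6z = 59, -3x - 4y + 3z = 30 (e.g. by elimination or Cramer's rule, determinant = 19) gives (-1, -3, 5).

(-1, -3, 5)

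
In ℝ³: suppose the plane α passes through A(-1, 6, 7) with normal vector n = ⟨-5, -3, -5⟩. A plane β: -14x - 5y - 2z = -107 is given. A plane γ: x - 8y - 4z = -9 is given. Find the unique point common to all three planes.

α: n·r = n·A gives -5x - 3y - 5z = -48.
Solving the 3×3 linear system -5x - 3y - 5z = -48, -14x - 5y - 2z = -107, x - 8y - 4z = -9 (e.g. by elimination or Cramer's rule, determinant = -431) gives (7, 1, 2).

(7, 1, 2)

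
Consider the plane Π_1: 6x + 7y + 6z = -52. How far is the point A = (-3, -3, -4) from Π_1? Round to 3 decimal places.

1.000

n·A − d = (6)·(-3) + (7)·(-3) + (6)·(-4) − (-52) = -11; |n| = √121.
Distance = |-11| / √121 = 11/√121 ≈ 1.000.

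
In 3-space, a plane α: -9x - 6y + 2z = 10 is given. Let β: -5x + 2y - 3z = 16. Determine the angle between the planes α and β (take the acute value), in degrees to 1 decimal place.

66.5

cos θ = |n₁·n₂| / (|n₁||n₂|) = |27| / (√121 · √38).
θ = arccos(0.39818) ≈ 66.5°.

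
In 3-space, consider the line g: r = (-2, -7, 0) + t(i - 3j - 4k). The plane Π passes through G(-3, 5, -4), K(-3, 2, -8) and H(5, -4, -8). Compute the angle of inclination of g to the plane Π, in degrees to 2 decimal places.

GK = (0, -3, -4), GH = (8, -9, -4); a normal to Π is GK × GH = (-24, -32, 24).
Using G: Π has equation -24x - 32y + 24z = -184.
sin θ = |n·v| / (|n||v|) = |-24| / (√2176 · √26) = 0.10090.
θ ≈ 5.79°.

5.79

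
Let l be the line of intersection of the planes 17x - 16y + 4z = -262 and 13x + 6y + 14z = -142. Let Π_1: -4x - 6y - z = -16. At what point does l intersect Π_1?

(-6, 8, -8)

Direction of l: (17, -16, 4) × (13, 6, 14) = (-248, -186, 310).
A point on l: solving the two plane equations with x = 6 gives (6, 17, -23).
Substitute r = (6, 17, -23) + t(-248, -186, 310) into the plane: -103 + 1798t = -16, so t = 3/62.
Intersection: (6, 17, -23) + (3/62)·(-248, -186, 310) = (-6, 8, -8).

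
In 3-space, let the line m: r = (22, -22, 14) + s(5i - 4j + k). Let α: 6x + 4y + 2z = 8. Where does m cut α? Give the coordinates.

Substitute r = (22, -22, 14) + t(5, -4, 1) into the plane: 72 + 16t = 8, so t = -4.
Intersection: (22, -22, 14) + (-4)·(5, -4, 1) = (2, -6, 10).

(2, -6, 10)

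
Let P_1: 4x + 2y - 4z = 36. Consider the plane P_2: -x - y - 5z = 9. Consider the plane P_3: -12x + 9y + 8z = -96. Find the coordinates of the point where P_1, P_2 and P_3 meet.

(6, 0, -3)

Solving the 3×3 linear system 4x + 2y - 4z = 36, -x - y - 5z = 9, -12x + 9y + 8z = -96 (e.g. by elimination or Cramer's rule, determinant = 368) gives (6, 0, -3).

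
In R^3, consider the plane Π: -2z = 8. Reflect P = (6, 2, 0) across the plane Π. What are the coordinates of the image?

(6, 2, -8)

λ = (n·P − d)/|n|² = (0 − 8)/4 = -2.
Reflection = P − 2λn = (6, 2, 0) − (-4)·(0, 0, -2) = (6, 2, -8).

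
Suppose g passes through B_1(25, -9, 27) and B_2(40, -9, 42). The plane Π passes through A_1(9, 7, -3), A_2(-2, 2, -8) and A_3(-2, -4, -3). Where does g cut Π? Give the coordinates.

(5, -9, 7)

A direction vector for g is B_2 − B_1 = (15, 0, 15).
A_1A_2 = (-11, -5, -5), A_1A_3 = (-11, -11, 0); a normal to Π is A_1A_2 × A_1A_3 = (-55, 55, 66).
Using A_1: Π has equation -55x + 55y + 66z = -308.
Substitute r = (25, -9, 27) + t(15, 0, 15) into the plane: -88 + 165t = -308, so t = -4/3.
Intersection: (25, -9, 27) + (-4/3)·(15, 0, 15) = (5, -9, 7).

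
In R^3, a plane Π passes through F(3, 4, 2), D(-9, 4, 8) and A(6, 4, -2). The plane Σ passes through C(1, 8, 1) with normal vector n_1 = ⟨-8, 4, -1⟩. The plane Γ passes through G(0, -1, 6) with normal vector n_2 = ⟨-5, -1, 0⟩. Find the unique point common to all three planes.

(-1, 4, 1)

FD = (-12, 0, 6), FA = (3, 0, -4); a normal to Π is FD × FA = (0, -30, 0).
Using F: Π has equation -30y = -120.
Σ: n_1·r = n_1·C gives -8x + 4y - z = 23.
Γ: n_2·r = n_2·G gives -5x - y = 1.
Solving the 3×3 linear system -30y = -120, -8x + 4y - z = 23, -5x - y = 1 (e.g. by elimination or Cramer's rule, determinant = -150) gives (-1, 4, 1).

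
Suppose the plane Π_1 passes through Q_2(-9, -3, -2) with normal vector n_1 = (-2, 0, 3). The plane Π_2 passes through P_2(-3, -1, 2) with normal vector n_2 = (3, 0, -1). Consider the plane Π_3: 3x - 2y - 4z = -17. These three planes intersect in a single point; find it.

Π_1: n_1·r = n_1·Q_2 gives -2x + 3z = 12.
Π_2: n_2·r = n_2·P_2 gives 3x - z = -11.
Solving the 3×3 linear system -2x + 3z = 12, 3x - z = -11, 3x - 2y - 4z = -17 (e.g. by elimination or Cramer's rule, determinant = -14) gives (-3, 0, 2).

(-3, 0, 2)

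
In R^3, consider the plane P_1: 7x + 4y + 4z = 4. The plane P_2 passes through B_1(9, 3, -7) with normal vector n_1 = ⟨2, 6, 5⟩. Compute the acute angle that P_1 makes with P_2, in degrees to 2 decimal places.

36.93

P_2: n_1·r = n_1·B_1 gives 2x + 6y + 5z = 1.
cos θ = |n₁·n₂| / (|n₁||n₂|) = |58| / (√81 · √65).
θ = arccos(0.79933) ≈ 36.93°.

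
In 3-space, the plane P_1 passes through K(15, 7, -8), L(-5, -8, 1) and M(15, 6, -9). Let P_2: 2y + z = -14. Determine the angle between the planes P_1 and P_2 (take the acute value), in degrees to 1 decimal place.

76.0

KL = (-20, -15, 9), KM = (0, -1, -1); a normal to P_1 is KL × KM = (24, -20, 20).
Using K: P_1 has equation 24x - 20y + 20z = 60.
cos θ = |n₁·n₂| / (|n₁||n₂|) = |-20| / (√1376 · √5).
θ = arccos(0.24112) ≈ 76.0°.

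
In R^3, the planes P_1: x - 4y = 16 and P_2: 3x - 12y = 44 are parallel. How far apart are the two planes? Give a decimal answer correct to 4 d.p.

Rescale P_2 by 1/3: x - 4y = 44/3. Then distance = |16 − (44/3)| / √17 ≈ 0.3234.

0.3234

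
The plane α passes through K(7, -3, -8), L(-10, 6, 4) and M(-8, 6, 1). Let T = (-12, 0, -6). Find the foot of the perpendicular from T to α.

(-6, 6, -2)

KL = (-17, 9, 12), KM = (-15, 9, 9); a normal to α is KL × KM = (-27, -27, -18).
Using K: α has equation -27x - 27y - 18z = 36.
Foot = T − λn with λ = (n·T − d)/|n|² = (432 − 36)/1782 = 2/9.
Foot = (-12, 0, -6) − (2/9)·(-27, -27, -18) = (-6, 6, -2).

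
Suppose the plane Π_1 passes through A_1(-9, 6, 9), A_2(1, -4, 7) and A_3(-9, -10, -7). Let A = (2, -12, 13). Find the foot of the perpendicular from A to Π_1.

A_1A_2 = (10, -10, -2), A_1A_3 = (0, -16, -16); a normal to Π_1 is A_1A_2 × A_1A_3 = (128, 160, -160).
Using A_1: Π_1 has equation 128x + 160y - 160z = -1632.
Foot = A − λn with λ = (n·A − d)/|n|² = (-3744 − (-1632))/67584 = -1/32.
Foot = (2, -12, 13) − (-1/32)·(128, 160, -160) = (6, -7, 8).

(6, -7, 8)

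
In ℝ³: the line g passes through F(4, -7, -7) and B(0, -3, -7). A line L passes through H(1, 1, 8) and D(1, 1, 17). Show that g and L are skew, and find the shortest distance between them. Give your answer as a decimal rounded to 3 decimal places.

A direction vector for g is B − F = (-4, 4, 0).
A direction vector for L is D − H = (0, 0, 9).
Common perpendicular direction n = (-4, 4, 0) × (0, 0, 9) = (36, 36, 0).
With w = (1, 1, 8) − (4, -7, -7) = (-3, 8, 15), w · n = 180.
Since n ≠ 0 the lines are not parallel, and w · n = 180 ≠ 0 so they do not intersect; hence they are skew.
Distance = |w · n| / |n| = |180| / √2592 ≈ 3.536.

3.536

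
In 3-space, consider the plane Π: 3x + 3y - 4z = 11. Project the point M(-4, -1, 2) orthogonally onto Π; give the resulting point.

(-1, 2, -2)

Foot = M − λn with λ = (n·M − d)/|n|² = (-23 − 11)/34 = -1.
Foot = (-4, -1, 2) − (-1)·(3, 3, -4) = (-1, 2, -2).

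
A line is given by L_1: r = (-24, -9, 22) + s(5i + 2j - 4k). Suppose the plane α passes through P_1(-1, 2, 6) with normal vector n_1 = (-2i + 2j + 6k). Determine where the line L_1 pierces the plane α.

α: n_1·r = n_1·P_1 gives -2x + 2y + 6z = 42.
Substitute r = (-24, -9, 22) + t(5, 2, -4) into the plane: 162 + (-30)t = 42, so t = 4.
Intersection: (-24, -9, 22) + 4·(5, 2, -4) = (-4, -1, 6).

(-4, -1, 6)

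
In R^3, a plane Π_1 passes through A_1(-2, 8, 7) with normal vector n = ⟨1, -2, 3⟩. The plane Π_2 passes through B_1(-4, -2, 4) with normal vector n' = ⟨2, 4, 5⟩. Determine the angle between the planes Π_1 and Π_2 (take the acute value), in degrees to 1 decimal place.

69.0

Π_1: n·r = n·A_1 gives x - 2y + 3z = 3.
Π_2: n'·r = n'·B_1 gives 2x + 4y + 5z = 4.
cos θ = |n₁·n₂| / (|n₁||n₂|) = |9| / (√14 · √45).
θ = arccos(0.35857) ≈ 69.0°.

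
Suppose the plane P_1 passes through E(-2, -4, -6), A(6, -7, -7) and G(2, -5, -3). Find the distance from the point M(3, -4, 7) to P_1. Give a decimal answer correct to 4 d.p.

0.0667

EA = (8, -3, -1), EG = (4, -1, 3); a normal to P_1 is EA × EG = (-10, -28, 4).
Using E: P_1 has equation -10x - 28y + 4z = 108.
n·M − d = (-10)·(3) + (-28)·(-4) + (4)·(7) − 108 = 2; |n| = √900.
Distance = |2| / √900 = 2/√900 ≈ 0.0667.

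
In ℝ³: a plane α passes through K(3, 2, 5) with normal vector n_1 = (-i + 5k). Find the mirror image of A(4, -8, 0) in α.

α: n_1·r = n_1·K gives -x + 5z = 22.
λ = (n·A − d)/|n|² = (-4 − 22)/26 = -1.
Reflection = A − 2λn = (4, -8, 0) − (-2)·(-1, 0, 5) = (2, -8, 10).

(2, -8, 10)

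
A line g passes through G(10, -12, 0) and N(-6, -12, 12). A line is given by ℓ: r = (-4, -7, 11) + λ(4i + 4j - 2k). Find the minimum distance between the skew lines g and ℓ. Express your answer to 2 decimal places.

A direction vector for g is N − G = (-16, 0, 12).
Common perpendicular direction n = (-16, 0, 12) × (4, 4, -2) = (-48, 16, -64).
With w = (-4, -7, 11) − (10, -12, 0) = (-14, 5, 11), w · n = 48.
Distance = |w · n| / |n| = |48| / √6656 ≈ 0.59.

0.59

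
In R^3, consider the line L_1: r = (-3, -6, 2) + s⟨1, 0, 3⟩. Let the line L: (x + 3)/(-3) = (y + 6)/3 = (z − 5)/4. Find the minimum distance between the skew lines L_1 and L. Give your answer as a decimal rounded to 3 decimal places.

L has direction (-3, 3, 4) through (-3, -6, 5).
Common perpendicular direction n = (1, 0, 3) × (-3, 3, 4) = (-9, -13, 3).
With w = (-3, -6, 5) − (-3, -6, 2) = (0, 0, 3), w · n = 9.
Distance = |w · n| / |n| = |9| / √259 ≈ 0.559.

0.559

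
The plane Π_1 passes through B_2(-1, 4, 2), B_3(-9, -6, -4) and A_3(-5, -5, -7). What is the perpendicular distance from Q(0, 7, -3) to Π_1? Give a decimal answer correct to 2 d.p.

3.94

B_2B_3 = (-8, -10, -6), B_2A_3 = (-4, -9, -9); a normal to Π_1 is B_2B_3 × B_2A_3 = (36, -48, 32).
Using B_2: Π_1 has equation 36x - 48y + 32z = -164.
n·Q − d = (36)·(0) + (-48)·(7) + (32)·(-3) − (-164) = -268; |n| = √4624.
Distance = |-268| / √4624 = 268/√4624 ≈ 3.94.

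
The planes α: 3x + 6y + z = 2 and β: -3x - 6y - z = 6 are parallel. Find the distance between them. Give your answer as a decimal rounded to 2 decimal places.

1.18

Rescale β by 1/(-1): 3x + 6y + z = -6. Then distance = |2 − (-6)| / √46 ≈ 1.18.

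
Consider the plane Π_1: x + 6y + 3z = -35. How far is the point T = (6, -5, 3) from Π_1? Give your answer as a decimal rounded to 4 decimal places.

2.9488

n·T − d = (1)·(6) + (6)·(-5) + (3)·(3) − (-35) = 20; |n| = √46.
Distance = |20| / √46 = 20/√46 ≈ 2.9488.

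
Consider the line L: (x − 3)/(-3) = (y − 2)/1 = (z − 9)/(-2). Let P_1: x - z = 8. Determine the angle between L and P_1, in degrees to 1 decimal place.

10.9

L has direction (-3, 1, -2) through (3, 2, 9).
sin θ = |n·v| / (|n||v|) = |-1| / (√2 · √14) = 0.18898.
θ ≈ 10.9°.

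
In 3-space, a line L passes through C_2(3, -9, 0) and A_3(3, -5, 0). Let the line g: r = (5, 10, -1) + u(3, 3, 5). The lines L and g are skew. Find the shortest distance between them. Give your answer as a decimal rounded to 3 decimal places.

A direction vector for L is A_3 − C_2 = (0, 4, 0).
Common perpendicular direction n = (0, 4, 0) × (3, 3, 5) = (20, 0, -12).
With w = (5, 10, -1) − (3, -9, 0) = (2, 19, -1), w · n = 52.
Distance = |w · n| / |n| = |52| / √544 ≈ 2.229.

2.229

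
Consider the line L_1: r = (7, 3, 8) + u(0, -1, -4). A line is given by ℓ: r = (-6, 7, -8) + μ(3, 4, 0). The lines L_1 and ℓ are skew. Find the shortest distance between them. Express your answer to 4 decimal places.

15.0318

Common perpendicular direction n = (0, -1, -4) × (3, 4, 0) = (16, -12, 3).
With w = (-6, 7, -8) − (7, 3, 8) = (-13, 4, -16), w · n = -304.
Distance = |w · n| / |n| = |-304| / √409 ≈ 15.0318.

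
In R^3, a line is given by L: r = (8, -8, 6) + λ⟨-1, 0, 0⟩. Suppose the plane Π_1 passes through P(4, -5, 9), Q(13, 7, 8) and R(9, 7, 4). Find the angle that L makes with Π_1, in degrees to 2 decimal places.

37.53

PQ = (9, 12, -1), PR = (5, 12, -5); a normal to Π_1 is PQ × PR = (-48, 40, 48).
Using P: Π_1 has equation -48x + 40y + 48z = 40.
sin θ = |n·v| / (|n||v|) = |48| / (√6208 · √1) = 0.60921.
θ ≈ 37.53°.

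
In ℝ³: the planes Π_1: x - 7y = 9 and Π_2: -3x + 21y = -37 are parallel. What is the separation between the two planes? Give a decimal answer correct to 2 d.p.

0.47

Rescale Π_2 by 1/(-3): x - 7y = 37/3. Then distance = |9 − (37/3)| / √50 ≈ 0.47.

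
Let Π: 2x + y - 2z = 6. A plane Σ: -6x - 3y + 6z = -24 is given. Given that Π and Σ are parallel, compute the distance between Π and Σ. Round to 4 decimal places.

0.6667

Rescale Σ by 1/(-3): 2x + y - 2z = 8. Then distance = |6 − 8| / √9 ≈ 0.6667.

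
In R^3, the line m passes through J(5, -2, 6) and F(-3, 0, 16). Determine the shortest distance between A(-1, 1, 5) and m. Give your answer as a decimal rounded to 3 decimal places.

A direction vector for m is F − J = (-8, 2, 10).
Taking (5, -2, 6) on m with direction v = (-8, 2, 10): w = A − (5, -2, 6) = (-6, 3, -1), and w × v = (32, 68, 12).
Distance = |w × v| / |v| = √5792 / √168 ≈ 5.872.

5.872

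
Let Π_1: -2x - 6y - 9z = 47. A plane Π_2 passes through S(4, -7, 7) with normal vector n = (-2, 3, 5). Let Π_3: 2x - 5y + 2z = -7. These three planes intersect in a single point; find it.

Π_2: n·r = n·S gives -2x + 3y + 5z = 6.
Solving the 3×3 linear system -2x - 6y - 9z = 47, -2x + 3y + 5z = 6, 2x - 5y + 2z = -7 (e.g. by elimination or Cramer's rule, determinant = -182) gives (-10, -3, -1).

(-10, -3, -1)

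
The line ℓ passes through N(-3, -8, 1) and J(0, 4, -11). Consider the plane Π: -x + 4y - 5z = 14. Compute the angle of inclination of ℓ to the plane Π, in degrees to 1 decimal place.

70.1

A direction vector for ℓ is J − N = (3, 12, -12).
sin θ = |n·v| / (|n||v|) = |105| / (√42 · √297) = 0.94013.
θ ≈ 70.1°.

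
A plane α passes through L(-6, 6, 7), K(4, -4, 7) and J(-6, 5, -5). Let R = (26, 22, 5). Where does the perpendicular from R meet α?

(2, -2, 7)

LK = (10, -10, 0), LJ = (0, -1, -12); a normal to α is LK × LJ = (120, 120, -10).
Using L: α has equation 120x + 120y - 10z = -70.
Foot = R − λn with λ = (n·R − d)/|n|² = (5710 − (-70))/28900 = 1/5.
Foot = (26, 22, 5) − (1/5)·(120, 120, -10) = (2, -2, 7).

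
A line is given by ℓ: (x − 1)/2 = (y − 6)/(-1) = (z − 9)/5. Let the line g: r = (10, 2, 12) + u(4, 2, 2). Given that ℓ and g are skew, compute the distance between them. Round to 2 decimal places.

6.87

ℓ has direction (2, -1, 5) through (1, 6, 9).
Common perpendicular direction n = (2, -1, 5) × (4, 2, 2) = (-12, 16, 8).
With w = (10, 2, 12) − (1, 6, 9) = (9, -4, 3), w · n = -148.
Distance = |w · n| / |n| = |-148| / √464 ≈ 6.87.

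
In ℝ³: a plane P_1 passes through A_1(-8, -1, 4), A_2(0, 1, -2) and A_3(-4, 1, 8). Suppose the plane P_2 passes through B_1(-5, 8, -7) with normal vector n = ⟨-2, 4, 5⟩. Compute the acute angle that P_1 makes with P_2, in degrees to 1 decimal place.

56.2

A_1A_2 = (8, 2, -6), A_1A_3 = (4, 2, 4); a normal to P_1 is A_1A_2 × A_1A_3 = (20, -56, 8).
Using A_1: P_1 has equation 20x - 56y + 8z = -72.
P_2: n·r = n·B_1 gives -2x + 4y + 5z = 7.
cos θ = |n₁·n₂| / (|n₁||n₂|) = |-224| / (√3600 · √45).
θ = arccos(0.55653) ≈ 56.2°.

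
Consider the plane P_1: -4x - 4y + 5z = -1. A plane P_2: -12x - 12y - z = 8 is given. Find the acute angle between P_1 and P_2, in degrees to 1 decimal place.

cos θ = |n₁·n₂| / (|n₁||n₂|) = |91| / (√57 · √289).
θ = arccos(0.70901) ≈ 44.8°.

44.8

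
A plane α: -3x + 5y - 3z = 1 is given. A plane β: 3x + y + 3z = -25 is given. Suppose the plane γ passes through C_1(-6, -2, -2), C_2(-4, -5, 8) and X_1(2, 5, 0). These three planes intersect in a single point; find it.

(-7, -4, 0)

C_1C_2 = (2, -3, 10), C_1X_1 = (8, 7, 2); a normal to γ is C_1C_2 × C_1X_1 = (-76, 76, 38).
Using C_1: γ has equation -76x + 76y + 38z = 228.
Solving the 3×3 linear system -3x + 5y - 3z = 1, 3x + y + 3z = -25, -76x + 76y + 38z = 228 (e.g. by elimination or Cramer's rule, determinant = -2052) gives (-7, -4, 0).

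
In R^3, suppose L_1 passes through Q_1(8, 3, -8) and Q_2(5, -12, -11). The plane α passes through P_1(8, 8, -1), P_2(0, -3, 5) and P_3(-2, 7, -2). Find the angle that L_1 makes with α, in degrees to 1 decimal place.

41.4

A direction vector for L_1 is Q_2 − Q_1 = (-3, -15, -3).
P_1P_2 = (-8, -11, 6), P_1P_3 = (-10, -1, -1); a normal to α is P_1P_2 × P_1P_3 = (17, -68, -102).
Using P_1: α has equation 17x - 68y - 102z = -306.
sin θ = |n·v| / (|n||v|) = |1275| / (√15317 · √243) = 0.66088.
θ ≈ 41.4°.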